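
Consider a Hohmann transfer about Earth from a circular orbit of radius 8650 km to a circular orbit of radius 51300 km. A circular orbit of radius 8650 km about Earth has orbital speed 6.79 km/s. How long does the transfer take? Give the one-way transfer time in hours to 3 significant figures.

From the circular-orbit relation v² = μ/r at r = 8650 km: μ = v²r = (6.79)² × 8650 = 3.98800×10^5 km³/s².
Semi-major axis of the transfer orbit: a_t = (8650 + 51300)/2 = 29975 km.
Transfer time t = π√(a_t³/μ) = π√((29975)³ / 3.98800×10^5) = 25820 s.
Converting: 25820 s ÷ 3600 s/hour = 7.17 hours.

t = 7.17 hours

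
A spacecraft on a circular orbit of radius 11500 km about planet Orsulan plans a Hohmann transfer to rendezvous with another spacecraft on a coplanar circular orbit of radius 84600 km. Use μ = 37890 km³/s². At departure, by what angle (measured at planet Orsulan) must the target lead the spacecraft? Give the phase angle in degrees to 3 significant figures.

Semi-major axis of the transfer orbit: a_t = (11500 + 84600)/2 = 48050 km.
The half-period of the transfer ellipse is t = π√(a_t³/μ) = 1.6999×10^5 s.
The target's mean motion on its circular orbit is ω₂ = √(μ/r₂³) = 7.9106×10^-6 rad/s.
Angle swept by the target during transfer: ω₂·t = 1.3447 rad = 77.05°.
Arrival is 180° from departure on the ellipse, so φ = 180° − 77.05° = 103°.

φ = 103°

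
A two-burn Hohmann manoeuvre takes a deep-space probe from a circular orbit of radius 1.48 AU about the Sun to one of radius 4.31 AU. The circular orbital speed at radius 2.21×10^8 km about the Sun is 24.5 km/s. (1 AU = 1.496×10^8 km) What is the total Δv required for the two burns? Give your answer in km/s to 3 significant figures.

From the circular-orbit relation v² = μ/r at r = 2.21×10^8 km: μ = v²r = (24.5)² × 2.21×10^8 = 1.32655×10^11 km³/s².
In km: r₁ = 1.48 × 1.496×10^8 = 2.21408×10^8 km; r₂ = 4.31 × 1.496×10^8 = 6.44776×10^8 km.
Transfer-ellipse semi-major axis a_t = (r₁ + r₂)/2 = (2.21408×10^8 + 6.44776×10^8)/2 = 4.33092×10^8 km.
At r₁ the circular-orbit speed is v₁ = √(μ/r₁) = 24.477 km/s.
On the transfer ellipse at r₁, v² = μ(2/r − 1/a) gives v_p = √[μ(2/r₁ − 1/a_t)] = 29.866 km/s.
First burn Δv₁ = |v_p − v₁| = 5.389 km/s.
Circular speed at r₂: v₂ = √(μ/r₂) = 14.344 km/s.
Transfer-orbit speed at r₂: v_a = √[μ(2/r₂ − 1/a_t)] = 10.256 km/s.
Second burn Δv₂ = |v₂ − v_a| = 4.088 km/s.
Δv = Δv₁ + Δv₂ = 5.389 + 4.088 = 9.477 km/s.

Δv = 9.48 km/s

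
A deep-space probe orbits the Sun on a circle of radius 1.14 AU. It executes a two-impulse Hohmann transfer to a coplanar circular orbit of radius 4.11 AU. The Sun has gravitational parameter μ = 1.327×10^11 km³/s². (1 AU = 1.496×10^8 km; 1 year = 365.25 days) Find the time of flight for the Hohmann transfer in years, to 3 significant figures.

t = 2.13 years

In km: r₁ = 1.14 × 1.496×10^8 = 1.70544×10^8 km; r₂ = 4.11 × 1.496×10^8 = 6.14856×10^8 km.
Semi-major axis of the transfer orbit: a_t = (1.70544×10^8 + 6.14856×10^8)/2 = 3.927×10^8 km.
Half the transfer-orbit period gives t = π√(a_t³/μ) = 6.711×10^7 s.
Converting: 6.711×10^7 s ÷ 3.15576×10^7 s/year (365.25 × 86400) = 2.13 years.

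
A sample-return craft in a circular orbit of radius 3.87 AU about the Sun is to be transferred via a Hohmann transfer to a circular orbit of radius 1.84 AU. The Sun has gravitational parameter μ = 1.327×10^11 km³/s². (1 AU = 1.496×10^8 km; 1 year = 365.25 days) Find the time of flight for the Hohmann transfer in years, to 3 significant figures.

t = 2.41 years

In km: r₁ = 3.87 × 1.496×10^8 = 5.78952×10^8 km; r₂ = 1.84 × 1.496×10^8 = 2.75264×10^8 km.
Transfer-ellipse semi-major axis a_t = (r₁ + r₂)/2 = (5.78952×10^8 + 2.75264×10^8)/2 = 4.27108×10^8 km.
Transfer time t = π√(a_t³/μ) = π√((4.27108×10^8)³ / 1.327×10^11) = 7.612×10^7 s.
Converting: 7.612×10^7 s ÷ 3.15576×10^7 s/year (365.25 × 86400) = 2.41 years.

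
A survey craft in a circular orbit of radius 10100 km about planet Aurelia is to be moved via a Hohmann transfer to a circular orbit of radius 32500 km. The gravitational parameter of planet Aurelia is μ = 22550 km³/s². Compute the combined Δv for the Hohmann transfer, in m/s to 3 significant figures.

Transfer-ellipse semi-major axis a_t = (r₁ + r₂)/2 = (10100 + 32500)/2 = 21300 km.
At r₁ the circular-orbit speed is v₁ = √(μ/r₁) = 1.4942 km/s.
Transfer-orbit speed at r₁ (vis-viva): v_p = √[μ(2/r₁ − 1/a_t)] = 1.8457 km/s.
First burn Δv₁ = |v_p − v₁| = 0.3515 km/s.
At r₂, v₂ = √(μ/r₂) = 0.8330 km/s.
Transfer-orbit speed at r₂: v_a = √[μ(2/r₂ − 1/a_t)] = 0.5736 km/s.
Second burn Δv₂ = |v₂ − v_a| = 0.2594 km/s.
Total Δv = Δv₁ + Δv₂ = 0.6109 km/s.

Δv = 611 m/s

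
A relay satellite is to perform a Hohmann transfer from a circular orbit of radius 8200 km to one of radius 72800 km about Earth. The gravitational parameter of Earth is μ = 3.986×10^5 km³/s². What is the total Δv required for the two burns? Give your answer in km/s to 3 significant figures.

The Hohmann ellipse has a_t = (r₁ + r₂)/2 = 40500 km.
Circular speed at r₁: v₁ = √(μ/r₁) = √(3.986×10^5/8200) = 6.972 km/s.
Transfer-orbit speed at r₁ (vis-viva): v_p = √[μ(2/r₁ − 1/a_t)] = 9.348 km/s.
First burn Δv₁ = |v_p − v₁| = 2.376 km/s.
Circular speed at r₂: v₂ = √(μ/r₂) = 2.340 km/s.
Transfer-orbit speed at r₂: v_a = √[μ(2/r₂ − 1/a_t)] = 1.053 km/s.
Second burn Δv₂ = |v₂ − v_a| = 1.287 km/s.
Δv = Δv₁ + Δv₂ = 2.376 + 1.287 = 3.663 km/s.

Δv = 3.66 km/s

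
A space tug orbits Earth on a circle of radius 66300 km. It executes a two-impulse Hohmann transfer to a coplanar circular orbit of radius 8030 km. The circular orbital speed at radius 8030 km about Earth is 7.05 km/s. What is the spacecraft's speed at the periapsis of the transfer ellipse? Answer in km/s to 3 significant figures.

v = 9.42 km/s

From the circular-orbit relation v² = μ/r at r = 8030 km: μ = v²r = (7.05)² × 8030 = 3.99111×10^5 km³/s².
Transfer-ellipse semi-major axis a_t = (r₁ + r₂)/2 = (66300 + 8030)/2 = 37165 km.
At periapsis, r = 8030 km.
Vis-viva: v = √[μ(2/r − 1/a_t)] = √[3.99111×10^5 × (2/8030 − 1/37165)] = 9.416 km/s.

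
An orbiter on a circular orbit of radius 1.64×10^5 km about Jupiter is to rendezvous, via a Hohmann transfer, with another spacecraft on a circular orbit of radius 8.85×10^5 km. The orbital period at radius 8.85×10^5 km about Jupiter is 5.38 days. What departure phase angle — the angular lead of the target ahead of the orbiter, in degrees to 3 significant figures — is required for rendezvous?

From Kepler's third law T² = 4π²r³/μ at r = 8.85×10^5 km, T = 5.38 days = 5.38 × 86400 s = 4.64832×10^5 s: μ = 4π²r³/T² = 1.26648×10^8 km³/s².
Semi-major axis of the transfer orbit: a_t = (1.640×10^5 + 8.850×10^5)/2 = 5.245×10^5 km.
The half-period of the transfer ellipse is t = π√(a_t³/μ) = 1.06040×10^5 s.
The target's mean motion on its circular orbit is ω₂ = √(μ/r₂³) = 1.35171×10^-5 rad/s.
Angle swept by the target during transfer: ω₂·t = 1.4334 rad = 82.13°.
The orbiter traverses 180° on the transfer ellipse, so the target must lead by 180° − 82.13° = 97.9°.

φ = 97.9°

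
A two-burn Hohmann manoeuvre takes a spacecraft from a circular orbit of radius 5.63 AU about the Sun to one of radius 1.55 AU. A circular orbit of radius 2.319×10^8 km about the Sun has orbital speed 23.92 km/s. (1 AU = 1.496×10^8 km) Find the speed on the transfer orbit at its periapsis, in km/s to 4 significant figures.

From the circular-orbit relation v² = μ/r at r = 2.319×10^8 km: μ = v²r = (23.92)² × 2.319×10^8 = 1.32685×10^11 km³/s².
In km: r₁ = 5.63 × 1.496×10^8 = 8.42248×10^8 km; r₂ = 1.55 × 1.496×10^8 = 2.3188×10^8 km.
The Hohmann ellipse has a_t = (r₁ + r₂)/2 = 5.37064×10^8 km.
The periapsis of the transfer ellipse is at r = 2.3188×10^8 km.
Vis-viva: v = √[μ(2/r − 1/a_t)] = √[1.32685×10^11 × (2/2.3188×10^8 − 1/5.37064×10^8)] = 29.96 km/s.

v = 29.96 km/s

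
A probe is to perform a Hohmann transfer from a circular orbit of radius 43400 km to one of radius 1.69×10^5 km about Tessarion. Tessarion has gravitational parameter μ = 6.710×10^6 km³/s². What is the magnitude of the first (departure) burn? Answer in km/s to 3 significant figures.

Δv₁ = 3.25 km/s

Semi-major axis of the transfer orbit: a_t = (43400 + 1.690×10^5)/2 = 1.062×10^5 km.
On the circular orbit at r = 43400 km, v_c = √(μ/r) = 12.434 km/s.
Vis-viva on the transfer ellipse at r = 43400 km gives v_t = √[μ(2/r − 1/a_t)] = 15.685 km/s.
Δv₁ = |v_t − v_c| = |15.685 − 12.434| = 3.251 km/s.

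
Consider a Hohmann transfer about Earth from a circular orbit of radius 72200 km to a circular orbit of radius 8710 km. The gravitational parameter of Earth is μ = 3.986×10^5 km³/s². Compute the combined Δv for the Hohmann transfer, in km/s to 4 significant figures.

Semi-major axis of the transfer orbit: a_t = (72200 + 8710)/2 = 40455 km.
At r₁ the circular-orbit speed is v₁ = √(μ/r₁) = 2.3496 km/s.
On the transfer ellipse at r₁, v² = μ(2/r − 1/a) gives v_a = √[μ(2/r₁ − 1/a_t)] = 1.0902 km/s.
First burn Δv₁ = |v_a − v₁| = 1.2594 km/s.
At r₂, v₂ = √(μ/r₂) = 6.7649 km/s.
Transfer-orbit speed at r₂: v_p = √[μ(2/r₂ − 1/a_t)] = 9.0374 km/s.
Second burn Δv₂ = |v₂ − v_p| = 2.2725 km/s.
Total Δv = Δv₁ + Δv₂ = 3.532 km/s.

Δv = 3.532 km/s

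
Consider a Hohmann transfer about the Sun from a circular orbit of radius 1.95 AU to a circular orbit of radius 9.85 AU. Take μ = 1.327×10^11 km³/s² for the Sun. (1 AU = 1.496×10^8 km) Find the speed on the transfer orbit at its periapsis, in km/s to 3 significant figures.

In km: r₁ = 1.95 × 1.496×10^8 = 2.9172×10^8 km; r₂ = 9.85 × 1.496×10^8 = 1.47356×10^9 km.
Transfer-ellipse semi-major axis a_t = (r₁ + r₂)/2 = (2.9172×10^8 + 1.47356×10^9)/2 = 8.8264×10^8 km.
The periapsis of the transfer ellipse is at r = 2.9172×10^8 km.
Vis-viva: v = √[μ(2/r − 1/a_t)] = √[1.327×10^11 × (2/2.9172×10^8 − 1/8.8264×10^8)] = 27.56 km/s.

v = 27.6 km/s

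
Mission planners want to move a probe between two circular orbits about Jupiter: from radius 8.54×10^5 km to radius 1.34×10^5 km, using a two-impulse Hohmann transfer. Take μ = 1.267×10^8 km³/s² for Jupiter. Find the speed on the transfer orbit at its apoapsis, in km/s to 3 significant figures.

Transfer-ellipse semi-major axis a_t = (r₁ + r₂)/2 = (8.540×10^5 + 1.340×10^5)/2 = 4.940×10^5 km.
The apoapsis of the transfer ellipse is at r = 8.540×10^5 km.
Applying v² = μ(2/r − 1/a_t): v = 6.344 km/s.

v = 6.34 km/s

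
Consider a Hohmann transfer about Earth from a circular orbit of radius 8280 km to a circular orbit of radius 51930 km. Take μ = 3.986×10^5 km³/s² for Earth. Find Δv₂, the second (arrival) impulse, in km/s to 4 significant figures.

Δv₂ = 1.318 km/s

Semi-major axis of the transfer orbit: a_t = (8280 + 51930)/2 = 30105 km.
Circular speed at r = 51930 km: v_c = √(μ/r) = 2.771 km/s.
Vis-viva on the transfer ellipse at r = 51930 km gives v_t = √[μ(2/r − 1/a_t)] = 1.453 km/s.
Δv₂ = |v_t − v_c| = |1.453 − 2.771| = 1.318 km/s.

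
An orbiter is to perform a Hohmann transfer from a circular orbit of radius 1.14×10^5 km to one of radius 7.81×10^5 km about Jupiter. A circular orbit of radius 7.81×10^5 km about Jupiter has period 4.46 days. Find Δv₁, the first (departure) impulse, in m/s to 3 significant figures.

Δv₁ = 10700 m/s

From Kepler's third law T² = 4π²r³/μ at r = 7.81×10^5 km, T = 4.46 days = 4.46 × 86400 s = 3.85344×10^5 s: μ = 4π²r³/T² = 1.26653×10^8 km³/s².
Transfer-ellipse semi-major axis a_t = (r₁ + r₂)/2 = (1.140×10^5 + 7.810×10^5)/2 = 4.475×10^5 km.
On the circular orbit at r = 1.140×10^5 km, v_c = √(μ/r) = 33.33 km/s.
Transfer-orbit speed at the same r (vis-viva, a = a_t): v_t = √[μ(2/r − 1/a_t)] = 44.03 km/s.
Δv₁ = |v_t − v_c| = |44.03 − 33.33| = 10.70 km/s.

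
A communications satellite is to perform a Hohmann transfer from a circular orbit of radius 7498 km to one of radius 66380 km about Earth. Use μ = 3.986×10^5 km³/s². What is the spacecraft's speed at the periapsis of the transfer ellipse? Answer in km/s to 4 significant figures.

v = 9.774 km/s

Transfer-ellipse semi-major axis a_t = (r₁ + r₂)/2 = (7498 + 66380)/2 = 36939 km.
The periapsis of the transfer ellipse is at r = 7498 km.
Applying v² = μ(2/r − 1/a_t): v = 9.774 km/s.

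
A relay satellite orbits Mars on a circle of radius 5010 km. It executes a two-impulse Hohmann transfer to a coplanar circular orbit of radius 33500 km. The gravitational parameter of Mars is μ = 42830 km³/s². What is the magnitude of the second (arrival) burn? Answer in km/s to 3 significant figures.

The Hohmann ellipse has a_t = (r₁ + r₂)/2 = 19255 km.
Circular speed at r = 33500 km: v_c = √(μ/r) = 1.1307 km/s.
Transfer-orbit speed at the same r (vis-viva, a = a_t): v_t = √[μ(2/r − 1/a_t)] = 0.57676 km/s.
Δv₂ = |v_t − v_c| = |0.57676 − 1.1307| = 0.5539 km/s.

Δv₂ = 0.554 km/s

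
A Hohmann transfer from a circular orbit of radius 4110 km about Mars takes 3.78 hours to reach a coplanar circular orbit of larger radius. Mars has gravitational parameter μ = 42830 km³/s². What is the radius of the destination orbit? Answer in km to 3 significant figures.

r₂ = 14500 km

Transfer time t = 3.78 hours = 13608 s, and t = π√(a_t³/μ).
So a_t = (μ t²/π²)^(1/3) = (42830 × (13608)² / π²)^(1/3) = 9297.1 km.
Since a_t = (r₁ + r₂)/2, r₂ = 2a_t − r₁ = 2×9297.1 − 4110 = 14484.2 km.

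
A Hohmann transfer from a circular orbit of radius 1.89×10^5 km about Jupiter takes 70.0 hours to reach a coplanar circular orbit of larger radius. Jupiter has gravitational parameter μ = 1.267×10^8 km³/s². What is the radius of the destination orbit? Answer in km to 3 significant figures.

r₂ = 1.68×10^6 km

Transfer time t = 70.0 hours = 2.520×10^5 s, and t = π√(a_t³/μ).
So a_t = (μ t²/π²)^(1/3) = (1.267×10^8 × (2.520×10^5)² / π²)^(1/3) = 9.3417×10^5 km.
Since a_t = (r₁ + r₂)/2, r₂ = 2a_t − r₁ = 2×9.3417×10^5 − 1.890×10^5 = 1.67934×10^6 km.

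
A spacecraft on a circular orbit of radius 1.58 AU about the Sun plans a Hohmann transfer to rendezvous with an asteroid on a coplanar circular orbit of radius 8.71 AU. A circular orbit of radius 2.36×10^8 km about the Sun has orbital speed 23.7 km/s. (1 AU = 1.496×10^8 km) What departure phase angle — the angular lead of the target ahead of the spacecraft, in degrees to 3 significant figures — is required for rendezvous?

φ = 98.3°

From the circular-orbit relation v² = μ/r at r = 2.36×10^8 km: μ = v²r = (23.7)² × 2.36×10^8 = 1.32559×10^11 km³/s².
In km: r₁ = 1.58 × 1.496×10^8 = 2.36368×10^8 km; r₂ = 8.71 × 1.496×10^8 = 1.303016×10^9 km.
The Hohmann ellipse has a_t = (r₁ + r₂)/2 = 7.69692×10^8 km.
The half-period of the transfer ellipse is t = π√(a_t³/μ) = 1.8426×10^8 s.
The target's mean motion on its circular orbit is ω₂ = √(μ/r₂³) = 7.7407×10^-9 rad/s.
Angle swept by the target during transfer: ω₂·t = 1.4263 rad = 81.72°.
The spacecraft traverses 180° on the transfer ellipse, so the target must lead by 180° − 81.72° = 98.3°.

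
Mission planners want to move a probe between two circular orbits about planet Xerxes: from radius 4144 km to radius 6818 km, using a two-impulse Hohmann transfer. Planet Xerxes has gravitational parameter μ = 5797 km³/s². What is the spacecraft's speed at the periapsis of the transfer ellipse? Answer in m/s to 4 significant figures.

The Hohmann ellipse has a_t = (r₁ + r₂)/2 = 5481 km.
At periapsis, r = 4144 km.
From the vis-viva equation, v = √[μ(2/r − 1/a_t)] = 1.319 km/s.

v = 1319 m/s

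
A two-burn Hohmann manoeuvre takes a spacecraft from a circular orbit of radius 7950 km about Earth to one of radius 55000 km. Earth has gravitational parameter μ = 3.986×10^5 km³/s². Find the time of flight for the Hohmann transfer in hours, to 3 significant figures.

Transfer-ellipse semi-major axis a_t = (r₁ + r₂)/2 = (7950 + 55000)/2 = 31475 km.
Transfer time t = π√(a_t³/μ) = π√((31475)³ / 3.986×10^5) = 27790 s.
Converting: 27790 s ÷ 3600 s/hour = 7.72 hours.

t = 7.72 hours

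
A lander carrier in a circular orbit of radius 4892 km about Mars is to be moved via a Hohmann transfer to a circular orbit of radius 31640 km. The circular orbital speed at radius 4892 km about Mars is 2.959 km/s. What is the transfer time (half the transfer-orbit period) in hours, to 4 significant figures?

From the circular-orbit relation v² = μ/r at r = 4892 km: μ = v²r = (2.959)² × 4892 = 42832.8 km³/s².
Semi-major axis of the transfer orbit: a_t = (4892 + 31640)/2 = 18266 km.
Transfer time t = π√(a_t³/μ) = π√((18266)³ / 42832.8) = 37470 s.
Converting: 37470 s ÷ 3600 s/hour = 10.41 hours.

t = 10.41 hours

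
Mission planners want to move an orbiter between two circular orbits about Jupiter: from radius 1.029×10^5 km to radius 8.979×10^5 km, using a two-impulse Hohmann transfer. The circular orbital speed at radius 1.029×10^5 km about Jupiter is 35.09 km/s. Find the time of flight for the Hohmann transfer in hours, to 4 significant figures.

t = 27.44 hours

From the circular-orbit relation v² = μ/r at r = 1.029×10^5 km: μ = v²r = (35.09)² × 1.029×10^5 = 1.26702×10^8 km³/s².
Semi-major axis of the transfer orbit: a_t = (1.029×10^5 + 8.979×10^5)/2 = 5.004×10^5 km.
By Kepler's third law the transfer-orbit period is T = 2π√(a_t³/μ), so t = T/2 = 98790 s.
Converting: 98790 s ÷ 3600 s/hour = 27.44 hours.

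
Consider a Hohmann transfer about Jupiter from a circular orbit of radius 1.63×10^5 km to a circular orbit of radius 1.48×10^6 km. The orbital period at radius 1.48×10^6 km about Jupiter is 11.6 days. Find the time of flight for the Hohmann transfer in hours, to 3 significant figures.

From Kepler's third law T² = 4π²r³/μ at r = 1.48×10^6 km, T = 11.6 days = 11.6 × 86400 s = 1.00224×10^6 s: μ = 4π²r³/T² = 1.27409×10^8 km³/s².
Semi-major axis of the transfer orbit: a_t = (1.630×10^5 + 1.480×10^6)/2 = 8.215×10^5 km.
Half the transfer-orbit period gives t = π√(a_t³/μ) = 2.072×10^5 s.
Converting: 2.072×10^5 s ÷ 3600 s/hour = 57.6 hours.

t = 57.6 hours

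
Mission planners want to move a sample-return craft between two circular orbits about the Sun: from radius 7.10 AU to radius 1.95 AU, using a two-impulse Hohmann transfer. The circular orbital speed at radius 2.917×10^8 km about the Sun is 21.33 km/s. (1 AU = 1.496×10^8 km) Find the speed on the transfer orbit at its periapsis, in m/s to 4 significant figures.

From the circular-orbit relation v² = μ/r at r = 2.917×10^8 km: μ = v²r = (21.33)² × 2.917×10^8 = 1.32714×10^11 km³/s².
In km: r₁ = 7.10 × 1.496×10^8 = 1.06216×10^9 km; r₂ = 1.95 × 1.496×10^8 = 2.9172×10^8 km.
The Hohmann ellipse has a_t = (r₁ + r₂)/2 = 6.7694×10^8 km.
The periapsis of the transfer ellipse is at r = 2.9172×10^8 km.
Applying v² = μ(2/r − 1/a_t): v = 26.72 km/s.

v = 26720 m/s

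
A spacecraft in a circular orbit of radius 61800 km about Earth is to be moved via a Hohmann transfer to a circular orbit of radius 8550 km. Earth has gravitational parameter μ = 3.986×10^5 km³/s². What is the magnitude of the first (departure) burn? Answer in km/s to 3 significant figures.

Δv₁ = 1.29 km/s

The Hohmann ellipse has a_t = (r₁ + r₂)/2 = 35175 km.
Circular speed at r = 61800 km: v_c = √(μ/r) = 2.540 km/s.
Transfer-orbit speed at the same r (vis-viva, a = a_t): v_t = √[μ(2/r − 1/a_t)] = 1.252 km/s.
Δv₁ = |v_t − v_c| = |1.252 − 2.540| = 1.288 km/s.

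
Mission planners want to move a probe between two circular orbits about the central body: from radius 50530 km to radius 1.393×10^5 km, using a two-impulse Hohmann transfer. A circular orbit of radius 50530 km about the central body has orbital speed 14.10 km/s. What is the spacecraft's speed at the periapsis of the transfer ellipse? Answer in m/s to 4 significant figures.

v = 17080 m/s

From the circular-orbit relation v² = μ/r at r = 50530 km: μ = v²r = (14.10)² × 50530 = 1.00459×10^7 km³/s².
Transfer-ellipse semi-major axis a_t = (r₁ + r₂)/2 = (50530 + 1.393×10^5)/2 = 94915 km.
The periapsis of the transfer ellipse is at r = 50530 km.
From the vis-viva equation, v = √[μ(2/r − 1/a_t)] = 17.08 km/s.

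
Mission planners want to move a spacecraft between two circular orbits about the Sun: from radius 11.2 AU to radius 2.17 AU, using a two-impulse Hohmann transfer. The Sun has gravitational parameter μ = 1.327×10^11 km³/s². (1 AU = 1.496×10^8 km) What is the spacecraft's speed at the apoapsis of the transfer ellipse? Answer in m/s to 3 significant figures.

In km: r₁ = 11.2 × 1.496×10^8 = 1.67552×10^9 km; r₂ = 2.17 × 1.496×10^8 = 3.24632×10^8 km.
Semi-major axis of the transfer orbit: a_t = (1.67552×10^9 + 3.24632×10^8)/2 = 1.000076×10^9 km.
The apoapsis of the transfer ellipse is at r = 1.67552×10^9 km.
Vis-viva: v = √[μ(2/r − 1/a_t)] = √[1.327×10^11 × (2/1.67552×10^9 − 1/1.000076×10^9)] = 5.070 km/s.

v = 5070 m/s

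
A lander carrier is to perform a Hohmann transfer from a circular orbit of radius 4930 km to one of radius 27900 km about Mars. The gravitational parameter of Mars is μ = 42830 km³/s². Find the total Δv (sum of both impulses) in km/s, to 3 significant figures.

Semi-major axis of the transfer orbit: a_t = (4930 + 27900)/2 = 16415 km.
Circular speed at r₁: v₁ = √(μ/r₁) = √(42830/4930) = 2.9475 km/s.
On the transfer ellipse at r₁, vis-viva equation gives v_p = √[μ(2/r₁ − 1/a_t)] = 3.8427 km/s.
First burn Δv₁ = |v_p − v₁| = 0.8952 km/s.
At r₂, v₂ = √(μ/r₂) = 1.239 km/s.
Transfer-orbit speed at r₂: v_a = √[μ(2/r₂ − 1/a_t)] = 0.6790 km/s.
Second burn Δv₂ = |v₂ − v_a| = 0.5600 km/s.
Δv = Δv₁ + Δv₂ = 0.8952 + 0.5600 = 1.455 km/s.

Δv = 1.46 km/s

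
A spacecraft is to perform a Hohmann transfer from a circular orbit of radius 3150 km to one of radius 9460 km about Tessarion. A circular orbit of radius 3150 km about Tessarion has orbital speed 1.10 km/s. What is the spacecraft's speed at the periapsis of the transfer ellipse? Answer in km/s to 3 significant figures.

v = 1.35 km/s

From the circular-orbit relation v² = μ/r at r = 3150 km: μ = v²r = (1.10)² × 3150 = 3811.50 km³/s².
Semi-major axis of the transfer orbit: a_t = (3150 + 9460)/2 = 6305 km.
At periapsis, r = 3150 km.
Vis-viva: v = √[μ(2/r − 1/a_t)] = √[3811.50 × (2/3150 − 1/6305)] = 1.347 km/s.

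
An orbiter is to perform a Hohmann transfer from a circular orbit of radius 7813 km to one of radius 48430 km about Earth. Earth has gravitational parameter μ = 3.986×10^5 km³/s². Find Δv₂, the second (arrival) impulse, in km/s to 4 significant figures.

Δv₂ = 1.357 km/s

Semi-major axis of the transfer orbit: a_t = (7813 + 48430)/2 = 28121.5 km.
Circular speed at r = 48430 km: v_c = √(μ/r) = 2.869 km/s.
Transfer-orbit speed at the same r (vis-viva, a = a_t): v_t = √[μ(2/r − 1/a_t)] = 1.512 km/s.
Δv₂ = |v_t − v_c| = |1.512 − 2.869| = 1.357 km/s.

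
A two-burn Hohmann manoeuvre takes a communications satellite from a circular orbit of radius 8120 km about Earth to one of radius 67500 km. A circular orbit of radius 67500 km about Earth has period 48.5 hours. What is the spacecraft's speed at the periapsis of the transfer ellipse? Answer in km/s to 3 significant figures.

From Kepler's third law T² = 4π²r³/μ at r = 67500 km, T = 48.5 hours = 48.5 × 3600 s = 1.746×10^5 s: μ = 4π²r³/T² = 3.98275×10^5 km³/s².
Semi-major axis of the transfer orbit: a_t = (8120 + 67500)/2 = 37810 km.
The periapsis of the transfer ellipse is at r = 8120 km.
Vis-viva: v = √[μ(2/r − 1/a_t)] = √[3.98275×10^5 × (2/8120 − 1/37810)] = 9.358 km/s.

v = 9.36 km/s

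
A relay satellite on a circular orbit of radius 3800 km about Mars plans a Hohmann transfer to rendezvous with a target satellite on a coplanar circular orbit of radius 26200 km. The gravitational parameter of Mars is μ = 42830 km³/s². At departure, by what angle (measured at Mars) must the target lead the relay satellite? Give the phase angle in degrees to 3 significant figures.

φ = 102°

Transfer-ellipse semi-major axis a_t = (r₁ + r₂)/2 = (3800 + 26200)/2 = 15000 km.
Transfer time t = π√(a_t³/μ) = 27890 s.
Target angular speed ω₂ = √(μ/r₂³) = 4.880×10^-5 rad/s.
Angle swept by the target during transfer: ω₂·t = 1.361 rad = 77.98°.
Arrival is 180° from departure on the ellipse, so φ = 180° − 77.98° = 102°.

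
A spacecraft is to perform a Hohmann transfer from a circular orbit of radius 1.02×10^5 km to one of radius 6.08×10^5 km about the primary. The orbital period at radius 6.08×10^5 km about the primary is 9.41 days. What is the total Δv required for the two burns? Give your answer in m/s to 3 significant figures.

Δv = 5720 m/s

From Kepler's third law T² = 4π²r³/μ at r = 6.08×10^5 km, T = 9.41 days = 9.41 × 86400 s = 8.13024×10^5 s: μ = 4π²r³/T² = 1.34234×10^7 km³/s².
Transfer-ellipse semi-major axis a_t = (r₁ + r₂)/2 = (1.020×10^5 + 6.080×10^5)/2 = 3.550×10^5 km.
Circular speed at r₁: v₁ = √(μ/r₁) = √(1.34234×10^7/1.020×10^5) = 11.472 km/s.
On the transfer ellipse at r₁, vis-viva gives v_p = √[μ(2/r₁ − 1/a_t)] = 15.013 km/s.
First burn Δv₁ = |v_p − v₁| = 3.541 km/s.
Circular speed at r₂: v₂ = √(μ/r₂) = 4.699 km/s.
Transfer-orbit speed at r₂: v_a = √[μ(2/r₂ − 1/a_t)] = 2.519 km/s.
Second burn Δv₂ = |v₂ − v_a| = 2.180 km/s.
Total Δv = Δv₁ + Δv₂ = 5.721 km/s.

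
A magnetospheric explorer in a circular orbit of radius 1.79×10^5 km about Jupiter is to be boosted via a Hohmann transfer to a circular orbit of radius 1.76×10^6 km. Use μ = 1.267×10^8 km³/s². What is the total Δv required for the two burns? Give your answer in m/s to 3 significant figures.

Semi-major axis of the transfer orbit: a_t = (1.790×10^5 + 1.760×10^6)/2 = 9.695×10^5 km.
At r₁ the circular-orbit speed is v₁ = √(μ/r₁) = 26.605 km/s.
Transfer-orbit speed at r₁ (vis-viva equation): v_p = √[μ(2/r₁ − 1/a_t)] = 35.846 km/s.
First burn Δv₁ = |v_p − v₁| = 9.241 km/s.
Circular speed at r₂: v₂ = √(μ/r₂) = 8.485 km/s.
Transfer-orbit speed at r₂: v_a = √[μ(2/r₂ − 1/a_t)] = 3.646 km/s.
Second burn Δv₂ = |v₂ − v_a| = 4.839 km/s.
Total Δv = Δv₁ + Δv₂ = 14.08 km/s.

Δv = 14100 m/s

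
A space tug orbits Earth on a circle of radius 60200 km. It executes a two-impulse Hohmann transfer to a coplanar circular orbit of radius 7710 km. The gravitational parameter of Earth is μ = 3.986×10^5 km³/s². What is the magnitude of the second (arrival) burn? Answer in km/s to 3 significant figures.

Δv₂ = 2.38 km/s

The Hohmann ellipse has a_t = (r₁ + r₂)/2 = 33955 km.
Circular speed at r = 7710 km: v_c = √(μ/r) = 7.190 km/s.
Transfer-orbit speed at the same r (vis-viva, a = a_t): v_t = √[μ(2/r − 1/a_t)] = 9.574 km/s.
Δv₂ = |v_t − v_c| = |9.574 − 7.190| = 2.384 km/s.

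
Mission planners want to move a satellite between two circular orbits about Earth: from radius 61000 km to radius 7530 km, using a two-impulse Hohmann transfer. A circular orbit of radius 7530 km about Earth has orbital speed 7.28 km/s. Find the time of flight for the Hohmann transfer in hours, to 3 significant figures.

From the circular-orbit relation v² = μ/r at r = 7530 km: μ = v²r = (7.28)² × 7530 = 3.99078×10^5 km³/s².
Semi-major axis of the transfer orbit: a_t = (61000 + 7530)/2 = 34265 km.
Transfer time t = π√(a_t³/μ) = π√((34265)³ / 3.99078×10^5) = 31540 s.
Converting: 31540 s ÷ 3600 s/hour = 8.76 hours.

t = 8.76 hours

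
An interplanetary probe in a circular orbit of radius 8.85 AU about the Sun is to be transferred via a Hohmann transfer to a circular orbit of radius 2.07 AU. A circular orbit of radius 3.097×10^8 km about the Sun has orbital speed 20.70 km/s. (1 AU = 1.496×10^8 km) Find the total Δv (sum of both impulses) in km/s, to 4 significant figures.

From the circular-orbit relation v² = μ/r at r = 3.097×10^8 km: μ = v²r = (20.70)² × 3.097×10^8 = 1.32703×10^11 km³/s².
In km: r₁ = 8.85 × 1.496×10^8 = 1.32396×10^9 km; r₂ = 2.07 × 1.496×10^8 = 3.09672×10^8 km.
Semi-major axis of the transfer orbit: a_t = (1.32396×10^9 + 3.09672×10^8)/2 = 8.16816×10^8 km.
Circular speed at r₁: v₁ = √(μ/r₁) = √(1.32703×10^11/1.32396×10^9) = 10.0116 km/s.
On the transfer ellipse at r₁, vis-viva equation gives v_a = √[μ(2/r₁ − 1/a_t)] = 6.16442 km/s.
First burn Δv₁ = |v_a − v₁| = 3.847 km/s.
At r₂, v₂ = √(μ/r₂) = 20.701 km/s.
Transfer-orbit speed at r₂: v_p = √[μ(2/r₂ − 1/a_t)] = 26.355 km/s.
Second burn Δv₂ = |v₂ − v_p| = 5.654 km/s.
Δv = Δv₁ + Δv₂ = 3.847 + 5.654 = 9.501 km/s.

Δv = 9.501 km/s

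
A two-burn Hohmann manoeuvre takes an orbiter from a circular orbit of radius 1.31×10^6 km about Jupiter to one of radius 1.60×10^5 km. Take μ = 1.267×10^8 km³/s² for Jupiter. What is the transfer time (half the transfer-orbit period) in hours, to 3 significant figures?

Transfer-ellipse semi-major axis a_t = (r₁ + r₂)/2 = (1.310×10^6 + 1.600×10^5)/2 = 7.350×10^5 km.
Transfer time t = π√(a_t³/μ) = π√((7.350×10^5)³ / 1.267×10^8) = 1.759×10^5 s.
Converting: 1.759×10^5 s ÷ 3600 s/hour = 48.9 hours.

t = 48.9 hours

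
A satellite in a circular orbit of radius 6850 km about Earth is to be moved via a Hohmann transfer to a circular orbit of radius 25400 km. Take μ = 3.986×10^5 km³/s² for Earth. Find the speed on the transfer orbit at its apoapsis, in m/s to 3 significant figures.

The Hohmann ellipse has a_t = (r₁ + r₂)/2 = 16125 km.
At apoapsis, r = 25400 km.
From the vis-viva equation, v = √[μ(2/r − 1/a_t)] = 2.582 km/s.

v = 2580 m/s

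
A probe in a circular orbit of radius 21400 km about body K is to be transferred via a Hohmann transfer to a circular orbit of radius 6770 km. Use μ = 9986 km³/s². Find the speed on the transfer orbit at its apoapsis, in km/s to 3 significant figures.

v = 0.474 km/s

Transfer-ellipse semi-major axis a_t = (r₁ + r₂)/2 = (21400 + 6770)/2 = 14085 km.
The apoapsis of the transfer ellipse is at r = 21400 km.
From the vis-viva equation, v = √[μ(2/r − 1/a_t)] = 0.4736 km/s.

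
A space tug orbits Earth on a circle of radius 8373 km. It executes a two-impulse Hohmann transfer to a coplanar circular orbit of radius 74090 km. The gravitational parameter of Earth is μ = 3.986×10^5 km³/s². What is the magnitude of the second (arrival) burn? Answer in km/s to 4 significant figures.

Δv₂ = 1.274 km/s

Transfer-ellipse semi-major axis a_t = (r₁ + r₂)/2 = (8373 + 74090)/2 = 41231.5 km.
Circular speed at r = 74090 km: v_c = √(μ/r) = 2.319 km/s.
Transfer-orbit speed at the same r (vis-viva, a = a_t): v_t = √[μ(2/r − 1/a_t)] = 1.045 km/s.
Δv₂ = |v_t − v_c| = |1.045 − 2.319| = 1.274 km/s.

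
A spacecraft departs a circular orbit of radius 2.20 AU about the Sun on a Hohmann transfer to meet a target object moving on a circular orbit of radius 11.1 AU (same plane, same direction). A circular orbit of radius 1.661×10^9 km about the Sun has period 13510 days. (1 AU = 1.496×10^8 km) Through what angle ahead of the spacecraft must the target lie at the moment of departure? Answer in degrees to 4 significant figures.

φ = 96.53°

From Kepler's third law T² = 4π²r³/μ at r = 1.661×10^9 km, T = 13510 days = 13510 × 86400 s = 1.167264×10^9 s: μ = 4π²r³/T² = 1.32779×10^11 km³/s².
In km: r₁ = 2.20 × 1.496×10^8 = 3.2912×10^8 km; r₂ = 11.1 × 1.496×10^8 = 1.66056×10^9 km.
The Hohmann ellipse has a_t = (r₁ + r₂)/2 = 9.9484×10^8 km.
Transfer time t = π√(a_t³/μ) = 2.7053×10^8 s.
Target angular speed ω₂ = √(μ/r₂³) = 5.3850×10^-9 rad/s.
Angle swept by the target during transfer: ω₂·t = 1.4568 rad = 83.47°.
Arrival is 180° from departure on the ellipse, so φ = 180° − 83.47° = 96.53°.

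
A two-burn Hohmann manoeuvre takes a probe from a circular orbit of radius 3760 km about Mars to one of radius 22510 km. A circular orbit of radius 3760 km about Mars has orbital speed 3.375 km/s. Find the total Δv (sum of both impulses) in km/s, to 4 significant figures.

From the circular-orbit relation v² = μ/r at r = 3760 km: μ = v²r = (3.375)² × 3760 = 42828.8 km³/s².
The Hohmann ellipse has a_t = (r₁ + r₂)/2 = 13135 km.
At r₁ the circular-orbit speed is v₁ = √(μ/r₁) = 3.3750 km/s.
Transfer-orbit speed at r₁ (vis-viva equation): v_p = √[μ(2/r₁ − 1/a_t)] = 4.4182 km/s.
First burn Δv₁ = |v_p − v₁| = 1.0432 km/s.
Circular speed at r₂: v₂ = √(μ/r₂) = 1.379367 km/s.
Transfer-orbit speed at r₂: v_a = √[μ(2/r₂ − 1/a_t)] = 0.7380042 km/s.
Second burn Δv₂ = |v₂ − v_a| = 0.64136 km/s.
Δv = Δv₁ + Δv₂ = 1.0432 + 0.64136 = 1.685 km/s.

Δv = 1.685 km/s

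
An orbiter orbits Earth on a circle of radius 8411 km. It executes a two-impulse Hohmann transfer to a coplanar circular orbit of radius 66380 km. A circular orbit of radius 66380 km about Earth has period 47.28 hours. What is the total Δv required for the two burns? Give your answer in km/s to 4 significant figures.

From Kepler's third law T² = 4π²r³/μ at r = 66380 km, T = 47.28 hours = 47.28 × 3600 s = 1.70208×10^5 s: μ = 4π²r³/T² = 3.98576×10^5 km³/s².
The Hohmann ellipse has a_t = (r₁ + r₂)/2 = 37395.5 km.
At r₁ the circular-orbit speed is v₁ = √(μ/r₁) = 6.884 km/s.
On the transfer ellipse at r₁, v² = μ(2/r − 1/a) gives v_p = √[μ(2/r₁ − 1/a_t)] = 9.172 km/s.
First burn Δv₁ = |v_p − v₁| = 2.288 km/s.
At r₂, v₂ = √(μ/r₂) = 2.450 km/s.
Transfer-orbit speed at r₂: v_a = √[μ(2/r₂ − 1/a_t)] = 1.162 km/s.
Second burn Δv₂ = |v₂ − v_a| = 1.288 km/s.
Total Δv = Δv₁ + Δv₂ = 3.576 km/s.

Δv = 3.576 km/s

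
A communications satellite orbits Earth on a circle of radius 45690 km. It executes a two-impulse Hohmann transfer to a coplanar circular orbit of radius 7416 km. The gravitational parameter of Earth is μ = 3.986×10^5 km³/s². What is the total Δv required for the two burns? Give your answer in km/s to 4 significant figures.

Δv = 3.678 km/s

Transfer-ellipse semi-major axis a_t = (r₁ + r₂)/2 = (45690 + 7416)/2 = 26553 km.
Circular speed at r₁: v₁ = √(μ/r₁) = √(3.986×10^5/45690) = 2.9536 km/s.
Transfer-orbit speed at r₁ (vis-viva): v_a = √[μ(2/r₁ − 1/a_t)] = 1.5609 km/s.
First burn Δv₁ = |v_a − v₁| = 1.3927 km/s.
At r₂, v₂ = √(μ/r₂) = 7.33135 km/s.
Transfer-orbit speed at r₂: v_p = √[μ(2/r₂ − 1/a_t)] = 9.61695 km/s.
Second burn Δv₂ = |v₂ − v_p| = 2.2856 km/s.
Δv = Δv₁ + Δv₂ = 1.3927 + 2.2856 = 3.678 km/s.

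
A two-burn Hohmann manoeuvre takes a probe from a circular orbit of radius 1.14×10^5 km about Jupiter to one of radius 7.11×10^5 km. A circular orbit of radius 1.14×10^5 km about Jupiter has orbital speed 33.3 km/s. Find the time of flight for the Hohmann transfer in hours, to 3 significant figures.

t = 20.6 hours

From the circular-orbit relation v² = μ/r at r = 1.14×10^5 km: μ = v²r = (33.3)² × 1.14×10^5 = 1.26413×10^8 km³/s².
The Hohmann ellipse has a_t = (r₁ + r₂)/2 = 4.125×10^5 km.
Half the transfer-orbit period gives t = π√(a_t³/μ) = 74030 s.
Converting: 74030 s ÷ 3600 s/hour = 20.6 hours.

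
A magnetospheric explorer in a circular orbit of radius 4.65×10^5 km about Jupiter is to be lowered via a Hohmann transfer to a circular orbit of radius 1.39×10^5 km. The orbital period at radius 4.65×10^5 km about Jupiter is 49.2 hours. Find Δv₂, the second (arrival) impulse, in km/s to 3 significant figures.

Δv₂ = 7.27 km/s

From Kepler's third law T² = 4π²r³/μ at r = 4.65×10^5 km, T = 49.2 hours = 49.2 × 3600 s = 1.7712×10^5 s: μ = 4π²r³/T² = 1.26527×10^8 km³/s².
Transfer-ellipse semi-major axis a_t = (r₁ + r₂)/2 = (4.650×10^5 + 1.390×10^5)/2 = 3.020×10^5 km.
On the circular orbit at r = 1.390×10^5 km, v_c = √(μ/r) = 30.171 km/s.
Transfer-orbit speed at the same r (vis-viva, a = a_t): v_t = √[μ(2/r − 1/a_t)] = 37.438 km/s.
Δv₂ = |v_t − v_c| = |37.438 − 30.171| = 7.267 km/s.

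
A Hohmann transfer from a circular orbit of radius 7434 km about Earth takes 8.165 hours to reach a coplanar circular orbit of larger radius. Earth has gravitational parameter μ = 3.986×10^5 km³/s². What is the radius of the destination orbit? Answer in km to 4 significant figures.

r₂ = 57920 km

Transfer time t = 8.165 hours = 29394 s, and t = π√(a_t³/μ).
So a_t = (μ t²/π²)^(1/3) = (3.986×10^5 × (29394)² / π²)^(1/3) = 32678 km.
Since a_t = (r₁ + r₂)/2, r₂ = 2a_t − r₁ = 2×32678 − 7434 = 57922 km.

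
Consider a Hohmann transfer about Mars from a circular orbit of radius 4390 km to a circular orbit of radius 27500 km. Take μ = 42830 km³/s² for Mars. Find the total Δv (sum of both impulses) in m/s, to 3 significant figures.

Transfer-ellipse semi-major axis a_t = (r₁ + r₂)/2 = (4390 + 27500)/2 = 15945 km.
Circular speed at r₁: v₁ = √(μ/r₁) = √(42830/4390) = 3.1235 km/s.
Transfer-orbit speed at r₁ (v² = μ(2/r − 1/a)): v_p = √[μ(2/r₁ − 1/a_t)] = 4.1020 km/s.
First burn Δv₁ = |v_p − v₁| = 0.9785 km/s.
Circular speed at r₂: v₂ = √(μ/r₂) = 1.248 km/s.
Transfer-orbit speed at r₂: v_a = √[μ(2/r₂ − 1/a_t)] = 0.6548 km/s.
Second burn Δv₂ = |v₂ − v_a| = 0.5932 km/s.
Δv = Δv₁ + Δv₂ = 0.9785 + 0.5932 = 1.572 km/s.

Δv = 1570 m/s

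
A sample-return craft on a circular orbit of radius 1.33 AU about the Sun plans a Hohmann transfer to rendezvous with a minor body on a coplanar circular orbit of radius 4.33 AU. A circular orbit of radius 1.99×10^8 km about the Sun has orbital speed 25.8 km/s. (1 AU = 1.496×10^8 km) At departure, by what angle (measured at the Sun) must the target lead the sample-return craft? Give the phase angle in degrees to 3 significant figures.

From the circular-orbit relation v² = μ/r at r = 1.99×10^8 km: μ = v²r = (25.8)² × 1.99×10^8 = 1.32462×10^11 km³/s².
In km: r₁ = 1.33 × 1.496×10^8 = 1.98968×10^8 km; r₂ = 4.33 × 1.496×10^8 = 6.47768×10^8 km.
Transfer-ellipse semi-major axis a_t = (r₁ + r₂)/2 = (1.98968×10^8 + 6.47768×10^8)/2 = 4.23368×10^8 km.
Transfer time t = π√(a_t³/μ) = 7.519×10^7 s.
The target's mean motion on its circular orbit is ω₂ = √(μ/r₂³) = 2.208×10^-8 rad/s.
Angle swept by the target during transfer: ω₂·t = 1.660 rad = 95.11°.
The sample-return craft traverses 180° on the transfer ellipse, so the target must lead by 180° − 95.11° = 84.9°.

φ = 84.9°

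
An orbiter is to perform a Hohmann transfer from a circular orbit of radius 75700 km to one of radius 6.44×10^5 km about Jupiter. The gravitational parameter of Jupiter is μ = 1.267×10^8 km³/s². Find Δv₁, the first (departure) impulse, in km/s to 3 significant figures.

Transfer-ellipse semi-major axis a_t = (r₁ + r₂)/2 = (75700 + 6.440×10^5)/2 = 3.5985×10^5 km.
Circular speed at r = 75700 km: v_c = √(μ/r) = 40.91 km/s.
Transfer-orbit speed at the same r (vis-viva, a = a_t): v_t = √[μ(2/r − 1/a_t)] = 54.73 km/s.
Δv₁ = |v_t − v_c| = |54.73 − 40.91| = 13.82 km/s.

Δv₁ = 13.8 km/s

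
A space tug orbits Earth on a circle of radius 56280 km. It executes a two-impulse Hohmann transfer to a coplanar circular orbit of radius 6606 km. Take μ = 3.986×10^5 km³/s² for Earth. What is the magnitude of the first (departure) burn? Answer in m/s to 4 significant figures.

Δv₁ = 1441 m/s

Transfer-ellipse semi-major axis a_t = (r₁ + r₂)/2 = (56280 + 6606)/2 = 31443 km.
On the circular orbit at r = 56280 km, v_c = √(μ/r) = 2.661 km/s.
Transfer-orbit speed at the same r (vis-viva, a = a_t): v_t = √[μ(2/r − 1/a_t)] = 1.220 km/s.
Δv₁ = |v_t − v_c| = |1.220 − 2.661| = 1.441 km/s.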